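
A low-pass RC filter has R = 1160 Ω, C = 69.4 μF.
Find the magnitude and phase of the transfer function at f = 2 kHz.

Step 1 — Angular frequency: ω = 2π·2000 = 1.257e+04 rad/s.
Step 2 — Transfer function: H(jω) = 1/(1 + jωRC).
Step 3 — Denominator: 1 + jωRC = 1 + j·1.257e+04·1160·6.94e-05 = 1 + j1012.
Step 4 — H = 9.771e-07 - j0.0009885.
Step 5 — Magnitude: |H| = 0.0009885 (-60.1 dB); phase: φ = -89.9°.

|H| = 0.0009885 (-60.1 dB), φ = -89.9°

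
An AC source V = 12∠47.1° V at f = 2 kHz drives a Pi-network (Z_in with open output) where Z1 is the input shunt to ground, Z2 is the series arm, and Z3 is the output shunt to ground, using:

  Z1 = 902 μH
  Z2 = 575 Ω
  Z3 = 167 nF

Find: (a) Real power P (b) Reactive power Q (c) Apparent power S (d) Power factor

Step 1 — Angular frequency: ω = 2π·f = 2π·2000 = 1.257e+04 rad/s.
Step 2 — Component impedances:
  Z1: Z = jωL = j·1.257e+04·0.000902 = 0 + j11.33 Ω
  Z2: Z = R = 575 Ω
  Z3: Z = 1/(jωC) = -j/(ω·C) = 0 - j476.5 Ω
Step 3 — With open output, the series arm Z2 and the output shunt Z3 appear in series to ground: Z2 + Z3 = 575 - j476.5 Ω.
Step 4 — Parallel with input shunt Z1: Z_in = Z1 || (Z2 + Z3) = 0.1351 + j11.44 Ω = 11.44∠89.3° Ω.
Step 5 — Source phasor: V = 12∠47.1° V = 8.169 + j8.791 V.
Step 6 — Current: I = V / Z = 0.7764 - j0.7046 A = 1.049∠-42.2° A.
Step 7 — Complex power: S = V·I* = 0.1485 + j12.58 VA.
Step 8 — Real power: P = Re(S) = 0.1485 W.
Step 9 — Reactive power: Q = Im(S) = 12.58 VAR.
Step 10 — Apparent power: |S| = 12.58 VA.
Step 11 — Power factor: PF = P/|S| = 0.0118 (lagging).

(a) P = 0.1485 W  (b) Q = 12.58 VAR  (c) S = 12.58 VA  (d) PF = 0.0118 (lagging)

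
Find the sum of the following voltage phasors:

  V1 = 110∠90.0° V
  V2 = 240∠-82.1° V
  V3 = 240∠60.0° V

Step 1 — Convert each phasor to rectangular form:
  V1 = 110·(cos(90.0°) + j·sin(90.0°)) = 0 + j110 V
  V2 = 240·(cos(-82.1°) + j·sin(-82.1°)) = 32.99 - j237.7 V
  V3 = 240·(cos(60.0°) + j·sin(60.0°)) = 120 + j207.8 V
Step 2 — Sum components: V_total = 153 + j80.12 V.
Step 3 — Convert to polar: |V_total| = 172.7 V, ∠V_total = 27.6°.

V_total = 172.7∠27.6° V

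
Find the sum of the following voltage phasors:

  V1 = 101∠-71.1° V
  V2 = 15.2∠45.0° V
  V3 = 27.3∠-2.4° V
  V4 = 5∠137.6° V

Step 1 — Convert each phasor to rectangular form:
  V1 = 101·(cos(-71.1°) + j·sin(-71.1°)) = 32.72 - j95.55 V
  V2 = 15.2·(cos(45.0°) + j·sin(45.0°)) = 10.75 + j10.75 V
  V3 = 27.3·(cos(-2.4°) + j·sin(-2.4°)) = 27.28 - j1.143 V
  V4 = 5·(cos(137.6°) + j·sin(137.6°)) = -3.692 + j3.372 V
Step 2 — Sum components: V_total = 67.05 - j82.58 V.
Step 3 — Convert to polar: |V_total| = 106.4 V, ∠V_total = -50.9°.

V_total = 106.4∠-50.9° V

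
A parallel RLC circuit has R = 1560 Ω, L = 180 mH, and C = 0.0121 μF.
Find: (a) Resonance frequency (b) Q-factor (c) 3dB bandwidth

Step 1 — Resonance: ω₀ = 1/√(LC) = 1/√(0.18·1.21e-08) = 2.143e+04 rad/s.
Step 2 — f₀ = ω₀/(2π) = 3410 Hz.
Step 3 — Parallel Q: Q = R/(ω₀L) = 1560/(2.143e+04·0.18) = 0.4045.
Step 4 — Bandwidth: Δω = ω₀/Q = 5.298e+04 rad/s; BW = Δω/(2π) = 8432 Hz.

(a) f₀ = 3410 Hz  (b) Q = 0.4045  (c) BW = 8432 Hz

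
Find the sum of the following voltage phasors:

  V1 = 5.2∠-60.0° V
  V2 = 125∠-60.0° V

Step 1 — Convert each phasor to rectangular form:
  V1 = 5.2·(cos(-60.0°) + j·sin(-60.0°)) = 2.6 - j4.503 V
  V2 = 125·(cos(-60.0°) + j·sin(-60.0°)) = 62.5 - j108.3 V
Step 2 — Sum components: V_total = 65.1 - j112.8 V.
Step 3 — Convert to polar: |V_total| = 130.2 V, ∠V_total = -60.0°.

V_total = 130.2∠-60.0° V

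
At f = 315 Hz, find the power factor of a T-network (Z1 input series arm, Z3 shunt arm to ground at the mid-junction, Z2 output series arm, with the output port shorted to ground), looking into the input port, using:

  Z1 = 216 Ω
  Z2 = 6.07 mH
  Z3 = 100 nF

Step 1 — Angular frequency: ω = 2π·f = 2π·315 = 1979 rad/s.
Step 2 — Component impedances:
  Z1: Z = R = 216 Ω
  Z2: Z = jωL = j·1979·0.00607 = 0 + j12.01 Ω
  Z3: Z = 1/(jωC) = -j/(ω·C) = 0 - j5053 Ω
Step 3 — With the output port shorted to ground, the output series arm Z2 runs from the junction to ground; the shunt arm Z3 also runs from the junction to ground. They appear in parallel: Z3 || Z2 = 0 + j12.04 Ω.
Step 4 — Series with input arm Z1: Z_in = Z1 + (Z3 || Z2) = 216 + j12.04 Ω = 216.3∠3.2° Ω.
Step 5 — Power factor: PF = cos(φ) = Re(Z)/|Z| = 216/216.34 = 0.9984.
Step 6 — Type: Im(Z) = 12.04 ⇒ lagging (phase φ = 3.2°).

PF = 0.9984 (lagging, φ = 3.2°)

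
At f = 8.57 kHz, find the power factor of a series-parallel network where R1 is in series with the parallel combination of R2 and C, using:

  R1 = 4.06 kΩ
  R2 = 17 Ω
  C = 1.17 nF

Step 1 — Angular frequency: ω = 2π·f = 2π·8570 = 5.385e+04 rad/s.
Step 2 — Component impedances:
  R1: Z = R = 4060 Ω
  R2: Z = R = 17 Ω
  C: Z = 1/(jωC) = -j/(ω·C) = 0 - j1.587e+04 Ω
Step 3 — Parallel branch: R2 || C = 1/(1/R2 + 1/C) = 17 - j0.01821 Ω.
Step 4 — Series with R1: Z_total = R1 + (R2 || C) = 4077 - j0.01821 Ω = 4077∠-0.0° Ω.
Step 5 — Power factor: PF = cos(φ) = Re(Z)/|Z| = 4077/4077 = 1.
Step 6 — Type: Im(Z) = -0.01821 ⇒ leading (phase φ = -0.0°).

PF = 1 (leading, φ = -0.0°)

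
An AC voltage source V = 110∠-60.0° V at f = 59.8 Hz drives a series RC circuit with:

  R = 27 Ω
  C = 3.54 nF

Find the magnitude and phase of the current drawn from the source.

Step 1 — Angular frequency: ω = 2π·f = 2π·59.8 = 375.7 rad/s.
Step 2 — Component impedances:
  R: Z = R = 27 Ω
  C: Z = 1/(jωC) = -j/(ω·C) = 0 - j7.518e+05 Ω
Step 3 — Series combination: Z_total = R + C = 27 - j7.518e+05 Ω = 7.518e+05∠-90.0° Ω.
Step 4 — Source phasor: V = 110∠-60.0° V = 55 - j95.26 V.
Step 5 — Ohm's law: I = V / Z_total = (55 - j95.26) / (27 - j7.518e+05) = 0.0001267 + j7.315e-05 A.
Step 6 — Convert to polar: |I| = 0.0001463 A, ∠I = 30.0°.

I = 0.0001463∠30.0° A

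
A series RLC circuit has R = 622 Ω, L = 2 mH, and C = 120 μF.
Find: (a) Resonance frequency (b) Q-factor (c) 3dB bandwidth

Step 1 — Resonance condition Im(Z)=0 gives ω₀ = 1/√(LC).
Step 2 — ω₀ = 1/√(0.002·0.00012) = 2041 rad/s.
Step 3 — f₀ = ω₀/(2π) = 324.9 Hz.
Step 4 — Series Q: Q = ω₀L/R = 2041·0.002/622 = 0.006563.
Step 5 — 3dB bandwidth: Δω = ω₀/Q = 3.11e+05 rad/s; BW = Δω/(2π) = 4.95e+04 Hz.

(a) f₀ = 324.9 Hz  (b) Q = 0.006563  (c) BW = 4.95e+04 Hz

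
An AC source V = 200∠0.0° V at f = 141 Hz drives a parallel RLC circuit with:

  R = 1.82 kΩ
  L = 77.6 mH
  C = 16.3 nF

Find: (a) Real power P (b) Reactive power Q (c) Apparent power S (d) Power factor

Step 1 — Angular frequency: ω = 2π·f = 2π·141 = 885.9 rad/s.
Step 2 — Component impedances:
  R: Z = R = 1820 Ω
  L: Z = jωL = j·885.9·0.0776 = 0 + j68.75 Ω
  C: Z = 1/(jωC) = -j/(ω·C) = 0 - j6.925e+04 Ω
Step 3 — Parallel combination: 1/Z_total = 1/R + 1/L + 1/C; Z_total = 2.598 + j68.72 Ω = 68.77∠87.8° Ω.
Step 4 — Source phasor: V = 200∠0.0° V = 200 V.
Step 5 — Current: I = V / Z = 0.1099 - j2.906 A = 2.908∠-87.8° A.
Step 6 — Complex power: S = V·I* = 21.98 + j581.3 VA.
Step 7 — Real power: P = Re(S) = 21.98 W.
Step 8 — Reactive power: Q = Im(S) = 581.3 VAR.
Step 9 — Apparent power: |S| = 581.7 VA.
Step 10 — Power factor: PF = P/|S| = 0.03778 (lagging).

(a) P = 21.98 W  (b) Q = 581.3 VAR  (c) S = 581.7 VA  (d) PF = 0.03778 (lagging)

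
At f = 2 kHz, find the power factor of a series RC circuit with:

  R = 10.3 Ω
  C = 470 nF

Step 1 — Angular frequency: ω = 2π·f = 2π·2000 = 1.257e+04 rad/s.
Step 2 — Component impedances:
  R: Z = R = 10.3 Ω
  C: Z = 1/(jωC) = -j/(ω·C) = 0 - j169.3 Ω
Step 3 — Series combination: Z_total = R + C = 10.3 - j169.3 Ω = 169.6∠-86.5° Ω.
Step 4 — Power factor: PF = cos(φ) = Re(Z)/|Z| = 10.3/169.63 = 0.06072.
Step 5 — Type: Im(Z) = -169.3 ⇒ leading (phase φ = -86.5°).

PF = 0.06072 (leading, φ = -86.5°)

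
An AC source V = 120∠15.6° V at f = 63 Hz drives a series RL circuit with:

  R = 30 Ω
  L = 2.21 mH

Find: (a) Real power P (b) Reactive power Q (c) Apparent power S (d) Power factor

Step 1 — Angular frequency: ω = 2π·f = 2π·63 = 395.8 rad/s.
Step 2 — Component impedances:
  R: Z = R = 30 Ω
  L: Z = jωL = j·395.8·0.00221 = 0 + j0.8748 Ω
Step 3 — Series combination: Z_total = R + L = 30 + j0.8748 Ω = 30.01∠1.7° Ω.
Step 4 — Source phasor: V = 120∠15.6° V = 115.6 + j32.27 V.
Step 5 — Current: I = V / Z = 3.881 + j0.9625 A = 3.998∠13.9° A.
Step 6 — Complex power: S = V·I* = 479.6 + j13.99 VA.
Step 7 — Real power: P = Re(S) = 479.6 W.
Step 8 — Reactive power: Q = Im(S) = 13.99 VAR.
Step 9 — Apparent power: |S| = 479.8 VA.
Step 10 — Power factor: PF = P/|S| = 0.9996 (lagging).

(a) P = 479.6 W  (b) Q = 13.99 VAR  (c) S = 479.8 VA  (d) PF = 0.9996 (lagging)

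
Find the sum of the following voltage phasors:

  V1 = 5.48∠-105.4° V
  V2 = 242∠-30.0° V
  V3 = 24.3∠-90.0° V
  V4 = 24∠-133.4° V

Step 1 — Convert each phasor to rectangular form:
  V1 = 5.48·(cos(-105.4°) + j·sin(-105.4°)) = -1.455 - j5.283 V
  V2 = 242·(cos(-30.0°) + j·sin(-30.0°)) = 209.6 - j121 V
  V3 = 24.3·(cos(-90.0°) + j·sin(-90.0°)) = 0 - j24.3 V
  V4 = 24·(cos(-133.4°) + j·sin(-133.4°)) = -16.49 - j17.44 V
Step 2 — Sum components: V_total = 191.6 - j168 V.
Step 3 — Convert to polar: |V_total| = 254.9 V, ∠V_total = -41.2°.

V_total = 254.9∠-41.2° V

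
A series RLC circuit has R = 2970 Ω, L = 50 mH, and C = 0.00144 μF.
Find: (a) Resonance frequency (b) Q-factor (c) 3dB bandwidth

Step 1 — Resonance: ω₀ = 1/√(LC) = 1/√(0.05·1.44e-09) = 1.179e+05 rad/s.
Step 2 — f₀ = ω₀/(2π) = 1.876e+04 Hz.
Step 3 — Series Q: Q = ω₀L/R = 1.179e+05·0.05/2970 = 1.984.
Step 4 — Bandwidth: Δω = ω₀/Q = 5.94e+04 rad/s; BW = Δω/(2π) = 9454 Hz.

(a) f₀ = 1.876e+04 Hz  (b) Q = 1.984  (c) BW = 9454 Hz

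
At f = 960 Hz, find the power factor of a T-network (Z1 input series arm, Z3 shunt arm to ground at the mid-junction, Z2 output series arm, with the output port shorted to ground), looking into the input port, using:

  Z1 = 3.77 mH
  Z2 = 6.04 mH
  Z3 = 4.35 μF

Step 1 — Angular frequency: ω = 2π·f = 2π·960 = 6032 rad/s.
Step 2 — Component impedances:
  Z1: Z = jωL = j·6032·0.00377 = 0 + j22.74 Ω
  Z2: Z = jωL = j·6032·0.00604 = 0 + j36.43 Ω
  Z3: Z = 1/(jωC) = -j/(ω·C) = 0 - j38.11 Ω
Step 3 — With the output port shorted to ground, the output series arm Z2 runs from the junction to ground; the shunt arm Z3 also runs from the junction to ground. They appear in parallel: Z3 || Z2 = 0 + j826.8 Ω.
Step 4 — Series with input arm Z1: Z_in = Z1 + (Z3 || Z2) = 0 + j849.5 Ω = 849.5∠90.0° Ω.
Step 5 — Power factor: PF = cos(φ) = Re(Z)/|Z| = 0/849.5 = 0.
Step 6 — Type: Im(Z) = 849.5 ⇒ lagging (phase φ = 90.0°).

PF = 0 (lagging, φ = 90.0°)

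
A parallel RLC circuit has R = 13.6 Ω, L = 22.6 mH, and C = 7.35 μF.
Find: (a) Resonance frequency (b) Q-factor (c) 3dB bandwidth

Step 1 — Resonance: ω₀ = 1/√(LC) = 1/√(0.0226·7.35e-06) = 2454 rad/s.
Step 2 — f₀ = ω₀/(2π) = 390.5 Hz.
Step 3 — Parallel Q: Q = R/(ω₀L) = 13.6/(2454·0.0226) = 0.2453.
Step 4 — Bandwidth: Δω = ω₀/Q = 1e+04 rad/s; BW = Δω/(2π) = 1592 Hz.

(a) f₀ = 390.5 Hz  (b) Q = 0.2453  (c) BW = 1592 Hz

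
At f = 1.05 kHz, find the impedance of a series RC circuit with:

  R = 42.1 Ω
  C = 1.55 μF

Step 1 — Angular frequency: ω = 2π·f = 2π·1050 = 6597 rad/s.
Step 2 — Component impedances:
  R: Z = R = 42.1 Ω
  C: Z = 1/(jωC) = -j/(ω·C) = 0 - j97.79 Ω
Step 3 — Series combination: Z_total = R + C = 42.1 - j97.79 Ω = 106.5∠-66.7° Ω.

Z = 42.1 - j97.79 Ω = 106.5∠-66.7° Ω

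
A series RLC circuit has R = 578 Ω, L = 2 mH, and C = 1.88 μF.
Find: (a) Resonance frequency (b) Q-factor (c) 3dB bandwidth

Step 1 — Resonance condition Im(Z)=0 gives ω₀ = 1/√(LC).
Step 2 — ω₀ = 1/√(0.002·1.88e-06) = 1.631e+04 rad/s.
Step 3 — f₀ = ω₀/(2π) = 2596 Hz.
Step 4 — Series Q: Q = ω₀L/R = 1.631e+04·0.002/578 = 0.05643.
Step 5 — 3dB bandwidth: Δω = ω₀/Q = 2.89e+05 rad/s; BW = Δω/(2π) = 4.6e+04 Hz.

(a) f₀ = 2596 Hz  (b) Q = 0.05643  (c) BW = 4.6e+04 Hz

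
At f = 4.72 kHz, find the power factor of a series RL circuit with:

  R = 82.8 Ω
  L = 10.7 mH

Step 1 — Angular frequency: ω = 2π·f = 2π·4720 = 2.966e+04 rad/s.
Step 2 — Component impedances:
  R: Z = R = 82.8 Ω
  L: Z = jωL = j·2.966e+04·0.0107 = 0 + j317.3 Ω
Step 3 — Series combination: Z_total = R + L = 82.8 + j317.3 Ω = 328∠75.4° Ω.
Step 4 — Power factor: PF = cos(φ) = Re(Z)/|Z| = 82.8/327.95 = 0.2525.
Step 5 — Type: Im(Z) = 317.3 ⇒ lagging (phase φ = 75.4°).

PF = 0.2525 (lagging, φ = 75.4°)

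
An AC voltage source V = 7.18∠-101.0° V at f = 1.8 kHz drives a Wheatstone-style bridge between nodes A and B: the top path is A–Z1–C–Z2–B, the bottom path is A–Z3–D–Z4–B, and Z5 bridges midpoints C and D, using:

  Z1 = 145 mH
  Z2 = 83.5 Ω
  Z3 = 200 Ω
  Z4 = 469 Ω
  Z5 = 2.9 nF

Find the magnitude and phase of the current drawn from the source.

Step 1 — Angular frequency: ω = 2π·f = 2π·1800 = 1.131e+04 rad/s.
Step 2 — Component impedances:
  Z1: Z = jωL = j·1.131e+04·0.145 = 0 + j1640 Ω
  Z2: Z = R = 83.5 Ω
  Z3: Z = R = 200 Ω
  Z4: Z = R = 469 Ω
  Z5: Z = 1/(jωC) = -j/(ω·C) = 0 - j3.049e+04 Ω
Step 3 — Bridge requires nodal analysis (the Z5 bridge couples midpoints C and D, so the two paths cannot be reduced to a simple series/parallel combination). Setting node B to ground and injecting 1 A at node A, the 3-node admittance system at A, C, D solves to V_A = Z_AB = 570.2 + j221.7 Ω = 611.8∠21.2° Ω.
Step 4 — Source phasor: V = 7.18∠-101.0° V = -1.37 - j7.048 V.
Step 5 — Ohm's law: I = V / Z_total = (-1.37 - j7.048) / (570.2 + j221.7) = -0.006262 - j0.009927 A.
Step 6 — Convert to polar: |I| = 0.01174 A, ∠I = -122.2°.

I = 0.01174∠-122.2° A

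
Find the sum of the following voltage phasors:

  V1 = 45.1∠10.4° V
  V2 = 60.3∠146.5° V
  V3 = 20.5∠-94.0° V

Step 1 — Convert each phasor to rectangular form:
  V1 = 45.1·(cos(10.4°) + j·sin(10.4°)) = 44.36 + j8.141 V
  V2 = 60.3·(cos(146.5°) + j·sin(146.5°)) = -50.28 + j33.28 V
  V3 = 20.5·(cos(-94.0°) + j·sin(-94.0°)) = -1.43 - j20.45 V
Step 2 — Sum components: V_total = -7.354 + j20.97 V.
Step 3 — Convert to polar: |V_total| = 22.23 V, ∠V_total = 109.3°.

V_total = 22.23∠109.3° V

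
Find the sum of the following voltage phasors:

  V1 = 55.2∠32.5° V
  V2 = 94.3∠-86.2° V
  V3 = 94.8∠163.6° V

Step 1 — Convert each phasor to rectangular form:
  V1 = 55.2·(cos(32.5°) + j·sin(32.5°)) = 46.56 + j29.66 V
  V2 = 94.3·(cos(-86.2°) + j·sin(-86.2°)) = 6.25 - j94.09 V
  V3 = 94.8·(cos(163.6°) + j·sin(163.6°)) = -90.94 + j26.77 V
Step 2 — Sum components: V_total = -38.14 - j37.67 V.
Step 3 — Convert to polar: |V_total| = 53.6 V, ∠V_total = -135.4°.

V_total = 53.6∠-135.4° V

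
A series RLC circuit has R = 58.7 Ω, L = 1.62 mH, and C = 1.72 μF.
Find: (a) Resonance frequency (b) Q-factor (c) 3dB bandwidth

Step 1 — Resonance: ω₀ = 1/√(LC) = 1/√(0.00162·1.72e-06) = 1.894e+04 rad/s.
Step 2 — f₀ = ω₀/(2π) = 3015 Hz.
Step 3 — Series Q: Q = ω₀L/R = 1.894e+04·0.00162/58.7 = 0.5228.
Step 4 — Bandwidth: Δω = ω₀/Q = 3.623e+04 rad/s; BW = Δω/(2π) = 5767 Hz.

(a) f₀ = 3015 Hz  (b) Q = 0.5228  (c) BW = 5767 Hz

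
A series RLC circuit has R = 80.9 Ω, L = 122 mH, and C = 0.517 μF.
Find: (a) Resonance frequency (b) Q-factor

Step 1 — Resonance condition Im(Z)=0 gives ω₀ = 1/√(LC).
Step 2 — ω₀ = 1/√(0.122·5.17e-07) = 3982 rad/s.
Step 3 — f₀ = ω₀/(2π) = 633.7 Hz.
Step 4 — Series Q: Q = ω₀L/R = 3982·0.122/80.9 = 6.005.

(a) f₀ = 633.7 Hz  (b) Q = 6.005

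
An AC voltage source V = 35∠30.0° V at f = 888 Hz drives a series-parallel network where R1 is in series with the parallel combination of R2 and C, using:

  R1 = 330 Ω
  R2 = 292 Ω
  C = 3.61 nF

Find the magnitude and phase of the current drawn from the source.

Step 1 — Angular frequency: ω = 2π·f = 2π·888 = 5579 rad/s.
Step 2 — Component impedances:
  R1: Z = R = 330 Ω
  R2: Z = R = 292 Ω
  C: Z = 1/(jωC) = -j/(ω·C) = 0 - j4.965e+04 Ω
Step 3 — Parallel branch: R2 || C = 1/(1/R2 + 1/C) = 292 - j1.717 Ω.
Step 4 — Series with R1: Z_total = R1 + (R2 || C) = 622 - j1.717 Ω = 622∠-0.2° Ω.
Step 5 — Source phasor: V = 35∠30.0° V = 30.31 + j17.5 V.
Step 6 — Ohm's law: I = V / Z_total = (30.31 + j17.5) / (622 - j1.717) = 0.04865 + j0.02827 A.
Step 7 — Convert to polar: |I| = 0.05627 A, ∠I = 30.2°.

I = 0.05627∠30.2° A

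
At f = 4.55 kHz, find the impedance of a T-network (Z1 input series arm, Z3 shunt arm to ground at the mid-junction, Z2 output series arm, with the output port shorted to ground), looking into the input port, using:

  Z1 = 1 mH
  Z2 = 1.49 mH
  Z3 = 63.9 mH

Step 1 — Angular frequency: ω = 2π·f = 2π·4550 = 2.859e+04 rad/s.
Step 2 — Component impedances:
  Z1: Z = jωL = j·2.859e+04·0.001 = 0 + j28.59 Ω
  Z2: Z = jωL = j·2.859e+04·0.00149 = 0 + j42.6 Ω
  Z3: Z = jωL = j·2.859e+04·0.0639 = 0 + j1827 Ω
Step 3 — With the output port shorted to ground, the output series arm Z2 runs from the junction to ground; the shunt arm Z3 also runs from the junction to ground. They appear in parallel: Z3 || Z2 = 0 + j41.63 Ω.
Step 4 — Series with input arm Z1: Z_in = Z1 + (Z3 || Z2) = 0 + j70.21 Ω = 70.21∠90.0° Ω.

Z = 0 + j70.21 Ω = 70.21∠90.0° Ω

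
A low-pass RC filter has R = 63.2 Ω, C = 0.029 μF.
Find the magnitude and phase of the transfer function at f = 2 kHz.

Step 1 — Angular frequency: ω = 2π·2000 = 1.257e+04 rad/s.
Step 2 — Transfer function: H(jω) = 1/(1 + jωRC).
Step 3 — Denominator: 1 + jωRC = 1 + j·1.257e+04·63.2·2.9e-08 = 1 + j0.02303.
Step 4 — H = 0.9995 - j0.02302.
Step 5 — Magnitude: |H| = 0.9997 (-0.0 dB); phase: φ = -1.3°.

|H| = 0.9997 (-0.0 dB), φ = -1.3°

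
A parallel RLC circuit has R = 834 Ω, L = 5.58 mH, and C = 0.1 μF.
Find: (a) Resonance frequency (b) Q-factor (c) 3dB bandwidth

Step 1 — Resonance: ω₀ = 1/√(LC) = 1/√(0.00558·1e-07) = 4.233e+04 rad/s.
Step 2 — f₀ = ω₀/(2π) = 6738 Hz.
Step 3 — Parallel Q: Q = R/(ω₀L) = 834/(4.233e+04·0.00558) = 3.531.
Step 4 — Bandwidth: Δω = ω₀/Q = 1.199e+04 rad/s; BW = Δω/(2π) = 1908 Hz.

(a) f₀ = 6738 Hz  (b) Q = 3.531  (c) BW = 1908 Hz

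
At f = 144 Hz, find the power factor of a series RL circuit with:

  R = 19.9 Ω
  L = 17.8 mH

Step 1 — Angular frequency: ω = 2π·f = 2π·144 = 904.8 rad/s.
Step 2 — Component impedances:
  R: Z = R = 19.9 Ω
  L: Z = jωL = j·904.8·0.0178 = 0 + j16.11 Ω
Step 3 — Series combination: Z_total = R + L = 19.9 + j16.11 Ω = 25.6∠39.0° Ω.
Step 4 — Power factor: PF = cos(φ) = Re(Z)/|Z| = 19.9/25.6 = 0.7773.
Step 5 — Type: Im(Z) = 16.11 ⇒ lagging (phase φ = 39.0°).

PF = 0.7773 (lagging, φ = 39.0°)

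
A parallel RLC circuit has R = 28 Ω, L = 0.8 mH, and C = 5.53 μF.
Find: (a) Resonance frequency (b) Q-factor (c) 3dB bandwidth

Step 1 — Resonance: ω₀ = 1/√(LC) = 1/√(0.0008·5.53e-06) = 1.503e+04 rad/s.
Step 2 — f₀ = ω₀/(2π) = 2393 Hz.
Step 3 — Parallel Q: Q = R/(ω₀L) = 28/(1.503e+04·0.0008) = 2.328.
Step 4 — Bandwidth: Δω = ω₀/Q = 6458 rad/s; BW = Δω/(2π) = 1028 Hz.

(a) f₀ = 2393 Hz  (b) Q = 2.328  (c) BW = 1028 Hz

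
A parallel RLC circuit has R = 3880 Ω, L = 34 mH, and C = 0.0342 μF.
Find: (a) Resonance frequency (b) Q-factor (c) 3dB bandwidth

Step 1 — Resonance: ω₀ = 1/√(LC) = 1/√(0.034·3.42e-08) = 2.933e+04 rad/s.
Step 2 — f₀ = ω₀/(2π) = 4667 Hz.
Step 3 — Parallel Q: Q = R/(ω₀L) = 3880/(2.933e+04·0.034) = 3.891.
Step 4 — Bandwidth: Δω = ω₀/Q = 7536 rad/s; BW = Δω/(2π) = 1199 Hz.

(a) f₀ = 4667 Hz  (b) Q = 3.891  (c) BW = 1199 Hz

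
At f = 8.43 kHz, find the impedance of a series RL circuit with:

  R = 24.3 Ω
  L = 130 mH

Step 1 — Angular frequency: ω = 2π·f = 2π·8430 = 5.297e+04 rad/s.
Step 2 — Component impedances:
  R: Z = R = 24.3 Ω
  L: Z = jωL = j·5.297e+04·0.13 = 0 + j6886 Ω
Step 3 — Series combination: Z_total = R + L = 24.3 + j6886 Ω = 6886∠89.8° Ω.

Z = 24.3 + j6886 Ω = 6886∠89.8° Ω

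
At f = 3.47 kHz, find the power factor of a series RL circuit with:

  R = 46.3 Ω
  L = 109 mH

Step 1 — Angular frequency: ω = 2π·f = 2π·3470 = 2.18e+04 rad/s.
Step 2 — Component impedances:
  R: Z = R = 46.3 Ω
  L: Z = jωL = j·2.18e+04·0.109 = 0 + j2376 Ω
Step 3 — Series combination: Z_total = R + L = 46.3 + j2376 Ω = 2377∠88.9° Ω.
Step 4 — Power factor: PF = cos(φ) = Re(Z)/|Z| = 46.3/2377 = 0.01948.
Step 5 — Type: Im(Z) = 2376 ⇒ lagging (phase φ = 88.9°).

PF = 0.01948 (lagging, φ = 88.9°)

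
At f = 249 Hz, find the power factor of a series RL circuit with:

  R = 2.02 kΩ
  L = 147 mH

Step 1 — Angular frequency: ω = 2π·f = 2π·249 = 1565 rad/s.
Step 2 — Component impedances:
  R: Z = R = 2020 Ω
  L: Z = jωL = j·1565·0.147 = 0 + j230 Ω
Step 3 — Series combination: Z_total = R + L = 2020 + j230 Ω = 2033∠6.5° Ω.
Step 4 — Power factor: PF = cos(φ) = Re(Z)/|Z| = 2020/2033 = 0.9936.
Step 5 — Type: Im(Z) = 230 ⇒ lagging (phase φ = 6.5°).

PF = 0.9936 (lagging, φ = 6.5°)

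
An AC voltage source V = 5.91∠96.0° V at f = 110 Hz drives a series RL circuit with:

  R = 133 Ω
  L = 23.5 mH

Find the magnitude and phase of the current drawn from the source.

Step 1 — Angular frequency: ω = 2π·f = 2π·110 = 691.2 rad/s.
Step 2 — Component impedances:
  R: Z = R = 133 Ω
  L: Z = jωL = j·691.2·0.0235 = 0 + j16.24 Ω
Step 3 — Series combination: Z_total = R + L = 133 + j16.24 Ω = 134∠7.0° Ω.
Step 4 — Source phasor: V = 5.91∠96.0° V = -0.6178 + j5.878 V.
Step 5 — Ohm's law: I = V / Z_total = (-0.6178 + j5.878) / (133 + j16.24) = 0.0007409 + j0.0441 A.
Step 6 — Convert to polar: |I| = 0.04411 A, ∠I = 89.0°.

I = 0.04411∠89.0° A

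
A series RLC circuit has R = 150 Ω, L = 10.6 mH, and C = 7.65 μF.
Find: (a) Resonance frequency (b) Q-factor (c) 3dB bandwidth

Step 1 — Resonance: ω₀ = 1/√(LC) = 1/√(0.0106·7.65e-06) = 3512 rad/s.
Step 2 — f₀ = ω₀/(2π) = 558.9 Hz.
Step 3 — Series Q: Q = ω₀L/R = 3512·0.0106/150 = 0.2482.
Step 4 — Bandwidth: Δω = ω₀/Q = 1.415e+04 rad/s; BW = Δω/(2π) = 2252 Hz.

(a) f₀ = 558.9 Hz  (b) Q = 0.2482  (c) BW = 2252 Hz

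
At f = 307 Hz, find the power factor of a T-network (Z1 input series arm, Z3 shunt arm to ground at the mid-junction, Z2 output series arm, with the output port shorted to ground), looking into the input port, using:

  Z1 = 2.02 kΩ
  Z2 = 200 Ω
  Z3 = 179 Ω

Step 1 — Angular frequency: ω = 2π·f = 2π·307 = 1929 rad/s.
Step 2 — Component impedances:
  Z1: Z = R = 2020 Ω
  Z2: Z = R = 200 Ω
  Z3: Z = R = 179 Ω
Step 3 — With the output port shorted to ground, the output series arm Z2 runs from the junction to ground; the shunt arm Z3 also runs from the junction to ground. They appear in parallel: Z3 || Z2 = 94.46 Ω.
Step 4 — Series with input arm Z1: Z_in = Z1 + (Z3 || Z2) = 2114 Ω = 2114∠0.0° Ω.
Step 5 — Power factor: PF = cos(φ) = Re(Z)/|Z| = 2114/2114 = 1.
Step 6 — Type: Im(Z) = 0 ⇒ unity (phase φ = 0.0°).

PF = 1 (unity, φ = 0.0°)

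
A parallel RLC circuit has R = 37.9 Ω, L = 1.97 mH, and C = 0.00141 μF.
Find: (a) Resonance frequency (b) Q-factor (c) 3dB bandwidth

Step 1 — Resonance: ω₀ = 1/√(LC) = 1/√(0.00197·1.41e-09) = 6e+05 rad/s.
Step 2 — f₀ = ω₀/(2π) = 9.549e+04 Hz.
Step 3 — Parallel Q: Q = R/(ω₀L) = 37.9/(6e+05·0.00197) = 0.03206.
Step 4 — Bandwidth: Δω = ω₀/Q = 1.871e+07 rad/s; BW = Δω/(2π) = 2.978e+06 Hz.

(a) f₀ = 9.549e+04 Hz  (b) Q = 0.03206  (c) BW = 2.978e+06 Hz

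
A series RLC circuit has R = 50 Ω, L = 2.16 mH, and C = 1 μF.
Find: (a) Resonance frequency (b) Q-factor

Step 1 — Resonance condition Im(Z)=0 gives ω₀ = 1/√(LC).
Step 2 — ω₀ = 1/√(0.00216·1e-06) = 2.152e+04 rad/s.
Step 3 — f₀ = ω₀/(2π) = 3424 Hz.
Step 4 — Series Q: Q = ω₀L/R = 2.152e+04·0.00216/50 = 0.9295.

(a) f₀ = 3424 Hz  (b) Q = 0.9295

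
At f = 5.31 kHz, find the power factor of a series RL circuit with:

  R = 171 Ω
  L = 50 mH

Step 1 — Angular frequency: ω = 2π·f = 2π·5310 = 3.336e+04 rad/s.
Step 2 — Component impedances:
  R: Z = R = 171 Ω
  L: Z = jωL = j·3.336e+04·0.05 = 0 + j1668 Ω
Step 3 — Series combination: Z_total = R + L = 171 + j1668 Ω = 1677∠84.1° Ω.
Step 4 — Power factor: PF = cos(φ) = Re(Z)/|Z| = 171/1677 = 0.102.
Step 5 — Type: Im(Z) = 1668 ⇒ lagging (phase φ = 84.1°).

PF = 0.102 (lagging, φ = 84.1°)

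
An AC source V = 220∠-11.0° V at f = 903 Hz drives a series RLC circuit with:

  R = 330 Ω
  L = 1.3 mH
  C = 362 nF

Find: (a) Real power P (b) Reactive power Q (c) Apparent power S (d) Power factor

Step 1 — Angular frequency: ω = 2π·f = 2π·903 = 5674 rad/s.
Step 2 — Component impedances:
  R: Z = R = 330 Ω
  L: Z = jωL = j·5674·0.0013 = 0 + j7.376 Ω
  C: Z = 1/(jωC) = -j/(ω·C) = 0 - j486.9 Ω
Step 3 — Series combination: Z_total = R + L + C = 330 - j479.5 Ω = 582.1∠-55.5° Ω.
Step 4 — Source phasor: V = 220∠-11.0° V = 216 - j41.98 V.
Step 5 — Current: I = V / Z = 0.2697 + j0.2647 A = 0.3779∠44.5° A.
Step 6 — Complex power: S = V·I* = 47.14 - j68.5 VA.
Step 7 — Real power: P = Re(S) = 47.14 W.
Step 8 — Reactive power: Q = Im(S) = -68.5 VAR.
Step 9 — Apparent power: |S| = 83.15 VA.
Step 10 — Power factor: PF = P/|S| = 0.5669 (leading).

(a) P = 47.14 W  (b) Q = -68.5 VAR  (c) S = 83.15 VA  (d) PF = 0.5669 (leading)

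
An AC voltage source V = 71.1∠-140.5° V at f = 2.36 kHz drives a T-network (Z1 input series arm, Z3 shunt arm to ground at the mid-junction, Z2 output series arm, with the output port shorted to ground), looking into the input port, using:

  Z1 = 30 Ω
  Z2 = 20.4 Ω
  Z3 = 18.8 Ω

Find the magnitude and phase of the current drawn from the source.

Step 1 — Angular frequency: ω = 2π·f = 2π·2360 = 1.483e+04 rad/s.
Step 2 — Component impedances:
  Z1: Z = R = 30 Ω
  Z2: Z = R = 20.4 Ω
  Z3: Z = R = 18.8 Ω
Step 3 — With the output port shorted to ground, the output series arm Z2 runs from the junction to ground; the shunt arm Z3 also runs from the junction to ground. They appear in parallel: Z3 || Z2 = 9.784 Ω.
Step 4 — Series with input arm Z1: Z_in = Z1 + (Z3 || Z2) = 39.78 Ω = 39.78∠0.0° Ω.
Step 5 — Source phasor: V = 71.1∠-140.5° V = -54.86 - j45.23 V.
Step 6 — Ohm's law: I = V / Z_total = (-54.86 - j45.23) / (39.78) = -1.379 - j1.137 A.
Step 7 — Convert to polar: |I| = 1.787 A, ∠I = -140.5°.

I = 1.787∠-140.5° A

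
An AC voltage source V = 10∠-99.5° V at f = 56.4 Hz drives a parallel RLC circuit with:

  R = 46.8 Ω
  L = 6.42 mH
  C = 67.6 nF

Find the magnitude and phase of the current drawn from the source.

Step 1 — Angular frequency: ω = 2π·f = 2π·56.4 = 354.4 rad/s.
Step 2 — Component impedances:
  R: Z = R = 46.8 Ω
  L: Z = jωL = j·354.4·0.00642 = 0 + j2.275 Ω
  C: Z = 1/(jωC) = -j/(ω·C) = 0 - j4.174e+04 Ω
Step 3 — Parallel combination: 1/Z_total = 1/R + 1/L + 1/C; Z_total = 0.1103 + j2.27 Ω = 2.273∠87.2° Ω.
Step 4 — Source phasor: V = 10∠-99.5° V = -1.65 - j9.863 V.
Step 5 — Ohm's law: I = V / Z_total = (-1.65 - j9.863) / (0.1103 + j2.27) = -4.37 + j0.5147 A.
Step 6 — Convert to polar: |I| = 4.4 A, ∠I = 173.3°.

I = 4.4∠173.3° A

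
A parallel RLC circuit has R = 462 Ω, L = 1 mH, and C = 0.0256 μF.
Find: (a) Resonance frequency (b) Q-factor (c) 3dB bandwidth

Step 1 — Resonance: ω₀ = 1/√(LC) = 1/√(0.001·2.56e-08) = 1.976e+05 rad/s.
Step 2 — f₀ = ω₀/(2π) = 3.146e+04 Hz.
Step 3 — Parallel Q: Q = R/(ω₀L) = 462/(1.976e+05·0.001) = 2.338.
Step 4 — Bandwidth: Δω = ω₀/Q = 8.455e+04 rad/s; BW = Δω/(2π) = 1.346e+04 Hz.

(a) f₀ = 3.146e+04 Hz  (b) Q = 2.338  (c) BW = 1.346e+04 Hz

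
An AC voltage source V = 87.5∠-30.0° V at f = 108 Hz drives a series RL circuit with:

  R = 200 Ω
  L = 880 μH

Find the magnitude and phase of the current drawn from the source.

Step 1 — Angular frequency: ω = 2π·f = 2π·108 = 678.6 rad/s.
Step 2 — Component impedances:
  R: Z = R = 200 Ω
  L: Z = jωL = j·678.6·0.00088 = 0 + j0.5972 Ω
Step 3 — Series combination: Z_total = R + L = 200 + j0.5972 Ω = 200∠0.2° Ω.
Step 4 — Source phasor: V = 87.5∠-30.0° V = 75.78 - j43.75 V.
Step 5 — Ohm's law: I = V / Z_total = (75.78 - j43.75) / (200 + j0.5972) = 0.3782 - j0.2199 A.
Step 6 — Convert to polar: |I| = 0.4375 A, ∠I = -30.2°.

I = 0.4375∠-30.2° A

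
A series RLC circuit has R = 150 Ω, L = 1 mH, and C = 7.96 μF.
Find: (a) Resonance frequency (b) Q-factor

Step 1 — Resonance condition Im(Z)=0 gives ω₀ = 1/√(LC).
Step 2 — ω₀ = 1/√(0.001·7.96e-06) = 1.121e+04 rad/s.
Step 3 — f₀ = ω₀/(2π) = 1784 Hz.
Step 4 — Series Q: Q = ω₀L/R = 1.121e+04·0.001/150 = 0.07472.

(a) f₀ = 1784 Hz  (b) Q = 0.07472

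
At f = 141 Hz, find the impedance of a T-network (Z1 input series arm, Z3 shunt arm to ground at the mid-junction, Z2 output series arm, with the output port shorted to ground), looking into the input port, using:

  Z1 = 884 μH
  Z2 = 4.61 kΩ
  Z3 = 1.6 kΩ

Step 1 — Angular frequency: ω = 2π·f = 2π·141 = 885.9 rad/s.
Step 2 — Component impedances:
  Z1: Z = jωL = j·885.9·0.000884 = 0 + j0.7832 Ω
  Z2: Z = R = 4610 Ω
  Z3: Z = R = 1600 Ω
Step 3 — With the output port shorted to ground, the output series arm Z2 runs from the junction to ground; the shunt arm Z3 also runs from the junction to ground. They appear in parallel: Z3 || Z2 = 1188 Ω.
Step 4 — Series with input arm Z1: Z_in = Z1 + (Z3 || Z2) = 1188 + j0.7832 Ω = 1188∠0.0° Ω.

Z = 1188 + j0.7832 Ω = 1188∠0.0° Ω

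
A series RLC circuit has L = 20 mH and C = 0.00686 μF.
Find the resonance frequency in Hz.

Step 1 — Resonance condition Im(Z)=0 gives ω₀ = 1/√(LC).
Step 2 — ω₀ = 1/√(0.02·6.86e-09) = 8.537e+04 rad/s.
Step 3 — f₀ = ω₀/(2π) = 1.359e+04 Hz.

f₀ = 1.359e+04 Hz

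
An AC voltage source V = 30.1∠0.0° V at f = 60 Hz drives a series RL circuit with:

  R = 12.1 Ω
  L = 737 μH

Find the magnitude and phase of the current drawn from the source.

Step 1 — Angular frequency: ω = 2π·f = 2π·60 = 377 rad/s.
Step 2 — Component impedances:
  R: Z = R = 12.1 Ω
  L: Z = jωL = j·377·0.000737 = 0 + j0.2778 Ω
Step 3 — Series combination: Z_total = R + L = 12.1 + j0.2778 Ω = 12.1∠1.3° Ω.
Step 4 — Source phasor: V = 30.1∠0.0° V = 30.1 V.
Step 5 — Ohm's law: I = V / Z_total = (30.1) / (12.1 + j0.2778) = 2.486 - j0.05709 A.
Step 6 — Convert to polar: |I| = 2.487 A, ∠I = -1.3°.

I = 2.487∠-1.3° A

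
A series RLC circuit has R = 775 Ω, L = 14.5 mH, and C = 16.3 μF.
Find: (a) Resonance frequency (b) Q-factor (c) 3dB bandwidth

Step 1 — Resonance: ω₀ = 1/√(LC) = 1/√(0.0145·1.63e-05) = 2057 rad/s.
Step 2 — f₀ = ω₀/(2π) = 327.4 Hz.
Step 3 — Series Q: Q = ω₀L/R = 2057·0.0145/775 = 0.03848.
Step 4 — Bandwidth: Δω = ω₀/Q = 5.345e+04 rad/s; BW = Δω/(2π) = 8507 Hz.

(a) f₀ = 327.4 Hz  (b) Q = 0.03848  (c) BW = 8507 Hz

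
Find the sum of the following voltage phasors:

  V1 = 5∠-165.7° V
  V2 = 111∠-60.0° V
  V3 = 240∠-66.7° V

Step 1 — Convert each phasor to rectangular form:
  V1 = 5·(cos(-165.7°) + j·sin(-165.7°)) = -4.845 - j1.235 V
  V2 = 111·(cos(-60.0°) + j·sin(-60.0°)) = 55.5 - j96.13 V
  V3 = 240·(cos(-66.7°) + j·sin(-66.7°)) = 94.93 - j220.4 V
Step 2 — Sum components: V_total = 145.6 - j317.8 V.
Step 3 — Convert to polar: |V_total| = 349.6 V, ∠V_total = -65.4°.

V_total = 349.6∠-65.4° V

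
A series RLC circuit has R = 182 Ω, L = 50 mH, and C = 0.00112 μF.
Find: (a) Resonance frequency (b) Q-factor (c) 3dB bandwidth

Step 1 — Resonance condition Im(Z)=0 gives ω₀ = 1/√(LC).
Step 2 — ω₀ = 1/√(0.05·1.12e-09) = 1.336e+05 rad/s.
Step 3 — f₀ = ω₀/(2π) = 2.127e+04 Hz.
Step 4 — Series Q: Q = ω₀L/R = 1.336e+05·0.05/182 = 36.71.
Step 5 — 3dB bandwidth: Δω = ω₀/Q = 3640 rad/s; BW = Δω/(2π) = 579.3 Hz.

(a) f₀ = 2.127e+04 Hz  (b) Q = 36.71  (c) BW = 579.3 Hz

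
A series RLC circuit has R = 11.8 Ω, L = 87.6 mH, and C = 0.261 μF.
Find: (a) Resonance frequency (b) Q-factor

Step 1 — Resonance condition Im(Z)=0 gives ω₀ = 1/√(LC).
Step 2 — ω₀ = 1/√(0.0876·2.61e-07) = 6613 rad/s.
Step 3 — f₀ = ω₀/(2π) = 1053 Hz.
Step 4 — Series Q: Q = ω₀L/R = 6613·0.0876/11.8 = 49.1.

(a) f₀ = 1053 Hz  (b) Q = 49.1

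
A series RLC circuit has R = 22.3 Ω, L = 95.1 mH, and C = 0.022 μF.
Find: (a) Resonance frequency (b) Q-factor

Step 1 — Resonance condition Im(Z)=0 gives ω₀ = 1/√(LC).
Step 2 — ω₀ = 1/√(0.0951·2.2e-08) = 2.186e+04 rad/s.
Step 3 — f₀ = ω₀/(2π) = 3480 Hz.
Step 4 — Series Q: Q = ω₀L/R = 2.186e+04·0.0951/22.3 = 93.23.

(a) f₀ = 3480 Hz  (b) Q = 93.23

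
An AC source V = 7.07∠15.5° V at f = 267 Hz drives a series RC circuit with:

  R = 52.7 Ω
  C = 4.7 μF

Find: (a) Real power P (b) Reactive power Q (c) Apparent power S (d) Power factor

Step 1 — Angular frequency: ω = 2π·f = 2π·267 = 1678 rad/s.
Step 2 — Component impedances:
  R: Z = R = 52.7 Ω
  C: Z = 1/(jωC) = -j/(ω·C) = 0 - j126.8 Ω
Step 3 — Series combination: Z_total = R + C = 52.7 - j126.8 Ω = 137.3∠-67.4° Ω.
Step 4 — Source phasor: V = 7.07∠15.5° V = 6.813 + j1.889 V.
Step 5 — Current: I = V / Z = 0.006331 + j0.05109 A = 0.05148∠82.9° A.
Step 6 — Complex power: S = V·I* = 0.1397 - j0.3361 VA.
Step 7 — Real power: P = Re(S) = 0.1397 W.
Step 8 — Reactive power: Q = Im(S) = -0.3361 VAR.
Step 9 — Apparent power: |S| = 0.3639 VA.
Step 10 — Power factor: PF = P/|S| = 0.3837 (leading).

(a) P = 0.1397 W  (b) Q = -0.3361 VAR  (c) S = 0.3639 VA  (d) PF = 0.3837 (leading)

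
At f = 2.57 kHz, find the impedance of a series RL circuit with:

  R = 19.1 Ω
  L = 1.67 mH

Step 1 — Angular frequency: ω = 2π·f = 2π·2570 = 1.615e+04 rad/s.
Step 2 — Component impedances:
  R: Z = R = 19.1 Ω
  L: Z = jωL = j·1.615e+04·0.00167 = 0 + j26.97 Ω
Step 3 — Series combination: Z_total = R + L = 19.1 + j26.97 Ω = 33.05∠54.7° Ω.

Z = 19.1 + j26.97 Ω = 33.05∠54.7° Ω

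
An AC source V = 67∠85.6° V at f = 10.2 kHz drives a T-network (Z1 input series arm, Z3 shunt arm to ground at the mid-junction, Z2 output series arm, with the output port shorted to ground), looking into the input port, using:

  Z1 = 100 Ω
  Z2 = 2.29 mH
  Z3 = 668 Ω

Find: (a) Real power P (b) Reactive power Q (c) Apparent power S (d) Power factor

Step 1 — Angular frequency: ω = 2π·f = 2π·1.02e+04 = 6.409e+04 rad/s.
Step 2 — Component impedances:
  Z1: Z = R = 100 Ω
  Z2: Z = jωL = j·6.409e+04·0.00229 = 0 + j146.8 Ω
  Z3: Z = R = 668 Ω
Step 3 — With the output port shorted to ground, the output series arm Z2 runs from the junction to ground; the shunt arm Z3 also runs from the junction to ground. They appear in parallel: Z3 || Z2 = 30.76 + j140 Ω.
Step 4 — Series with input arm Z1: Z_in = Z1 + (Z3 || Z2) = 130.8 + j140 Ω = 191.6∠47.0° Ω.
Step 5 — Source phasor: V = 67∠85.6° V = 5.14 + j66.8 V.
Step 6 — Current: I = V / Z = 0.2732 + j0.2184 A = 0.3497∠38.6° A.
Step 7 — Complex power: S = V·I* = 15.99 + j17.13 VA.
Step 8 — Real power: P = Re(S) = 15.99 W.
Step 9 — Reactive power: Q = Im(S) = 17.13 VAR.
Step 10 — Apparent power: |S| = 23.43 VA.
Step 11 — Power factor: PF = P/|S| = 0.6826 (lagging).

(a) P = 15.99 W  (b) Q = 17.13 VAR  (c) S = 23.43 VA  (d) PF = 0.6826 (lagging)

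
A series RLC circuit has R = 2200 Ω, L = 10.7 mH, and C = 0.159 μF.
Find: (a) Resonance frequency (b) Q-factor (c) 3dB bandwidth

Step 1 — Resonance condition Im(Z)=0 gives ω₀ = 1/√(LC).
Step 2 — ω₀ = 1/√(0.0107·1.59e-07) = 2.424e+04 rad/s.
Step 3 — f₀ = ω₀/(2π) = 3859 Hz.
Step 4 — Series Q: Q = ω₀L/R = 2.424e+04·0.0107/2200 = 0.1179.
Step 5 — 3dB bandwidth: Δω = ω₀/Q = 2.056e+05 rad/s; BW = Δω/(2π) = 3.272e+04 Hz.

(a) f₀ = 3859 Hz  (b) Q = 0.1179  (c) BW = 3.272e+04 Hz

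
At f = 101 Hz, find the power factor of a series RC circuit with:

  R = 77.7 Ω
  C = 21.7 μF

Step 1 — Angular frequency: ω = 2π·f = 2π·101 = 634.6 rad/s.
Step 2 — Component impedances:
  R: Z = R = 77.7 Ω
  C: Z = 1/(jωC) = -j/(ω·C) = 0 - j72.62 Ω
Step 3 — Series combination: Z_total = R + C = 77.7 - j72.62 Ω = 106.4∠-43.1° Ω.
Step 4 — Power factor: PF = cos(φ) = Re(Z)/|Z| = 77.7/106.35 = 0.7306.
Step 5 — Type: Im(Z) = -72.62 ⇒ leading (phase φ = -43.1°).

PF = 0.7306 (leading, φ = -43.1°)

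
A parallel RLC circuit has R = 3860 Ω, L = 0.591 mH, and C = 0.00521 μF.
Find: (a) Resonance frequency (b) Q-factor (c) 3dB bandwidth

Step 1 — Resonance: ω₀ = 1/√(LC) = 1/√(0.000591·5.21e-09) = 5.699e+05 rad/s.
Step 2 — f₀ = ω₀/(2π) = 9.07e+04 Hz.
Step 3 — Parallel Q: Q = R/(ω₀L) = 3860/(5.699e+05·0.000591) = 11.46.
Step 4 — Bandwidth: Δω = ω₀/Q = 4.973e+04 rad/s; BW = Δω/(2π) = 7914 Hz.

(a) f₀ = 9.07e+04 Hz  (b) Q = 11.46  (c) BW = 7914 Hz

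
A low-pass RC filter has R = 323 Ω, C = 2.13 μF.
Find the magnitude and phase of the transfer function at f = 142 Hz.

Step 1 — Angular frequency: ω = 2π·142 = 892.2 rad/s.
Step 2 — Transfer function: H(jω) = 1/(1 + jωRC).
Step 3 — Denominator: 1 + jωRC = 1 + j·892.2·323·2.13e-06 = 1 + j0.6138.
Step 4 — H = 0.7263 - j0.4458.
Step 5 — Magnitude: |H| = 0.8522 (-1.4 dB); phase: φ = -31.5°.

|H| = 0.8522 (-1.4 dB), φ = -31.5°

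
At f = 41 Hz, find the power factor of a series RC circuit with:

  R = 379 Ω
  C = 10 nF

Step 1 — Angular frequency: ω = 2π·f = 2π·41 = 257.6 rad/s.
Step 2 — Component impedances:
  R: Z = R = 379 Ω
  C: Z = 1/(jωC) = -j/(ω·C) = 0 - j3.882e+05 Ω
Step 3 — Series combination: Z_total = R + C = 379 - j3.882e+05 Ω = 3.882e+05∠-89.9° Ω.
Step 4 — Power factor: PF = cos(φ) = Re(Z)/|Z| = 379/3.882e+05 = 0.0009763.
Step 5 — Type: Im(Z) = -3.882e+05 ⇒ leading (phase φ = -89.9°).

PF = 0.0009763 (leading, φ = -89.9°)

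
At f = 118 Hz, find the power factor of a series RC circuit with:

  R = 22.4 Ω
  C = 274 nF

Step 1 — Angular frequency: ω = 2π·f = 2π·118 = 741.4 rad/s.
Step 2 — Component impedances:
  R: Z = R = 22.4 Ω
  C: Z = 1/(jωC) = -j/(ω·C) = 0 - j4923 Ω
Step 3 — Series combination: Z_total = R + C = 22.4 - j4923 Ω = 4923∠-89.7° Ω.
Step 4 — Power factor: PF = cos(φ) = Re(Z)/|Z| = 22.4/4923 = 0.00455.
Step 5 — Type: Im(Z) = -4923 ⇒ leading (phase φ = -89.7°).

PF = 0.00455 (leading, φ = -89.7°)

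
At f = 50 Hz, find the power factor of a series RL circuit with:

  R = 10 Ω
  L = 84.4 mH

Step 1 — Angular frequency: ω = 2π·f = 2π·50 = 314.2 rad/s.
Step 2 — Component impedances:
  R: Z = R = 10 Ω
  L: Z = jωL = j·314.2·0.0844 = 0 + j26.52 Ω
Step 3 — Series combination: Z_total = R + L = 10 + j26.52 Ω = 28.34∠69.3° Ω.
Step 4 — Power factor: PF = cos(φ) = Re(Z)/|Z| = 10/28.34 = 0.3529.
Step 5 — Type: Im(Z) = 26.52 ⇒ lagging (phase φ = 69.3°).

PF = 0.3529 (lagging, φ = 69.3°)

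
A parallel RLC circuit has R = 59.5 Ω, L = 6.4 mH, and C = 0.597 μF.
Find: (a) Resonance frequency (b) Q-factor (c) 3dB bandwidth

Step 1 — Resonance: ω₀ = 1/√(LC) = 1/√(0.0064·5.97e-07) = 1.618e+04 rad/s.
Step 2 — f₀ = ω₀/(2π) = 2575 Hz.
Step 3 — Parallel Q: Q = R/(ω₀L) = 59.5/(1.618e+04·0.0064) = 0.5747.
Step 4 — Bandwidth: Δω = ω₀/Q = 2.815e+04 rad/s; BW = Δω/(2π) = 4481 Hz.

(a) f₀ = 2575 Hz  (b) Q = 0.5747  (c) BW = 4481 Hz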